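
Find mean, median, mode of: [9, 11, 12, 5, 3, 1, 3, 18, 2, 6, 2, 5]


Sorted: [1, 2, 2, 3, 3, 5, 5, 6, 9, 11, 12, 18]
Mean = 77/12
Median = 5
Freq: {9: 1, 11: 1, 12: 1, 5: 2, 3: 2, 1: 1, 18: 1, 2: 2, 6: 1}
Mode: [2, 3, 5]

Mean=77/12, Median=5, Mode=[2, 3, 5]


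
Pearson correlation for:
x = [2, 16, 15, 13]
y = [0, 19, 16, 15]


n=4, Σx=46, Σy=50, Σxy=739, Σx²=654, Σy²=842
r = (4×739 - 46×50)/√((4×654 - 46²)(4×842 - 50²))
= 656/√(500×868) = 656/√434000 ≈ 656/658.7868 ≈ 0.9958

r ≈ 0.9958


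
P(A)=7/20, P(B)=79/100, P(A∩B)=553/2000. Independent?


P(A)×P(B) = 553/2000
P(A∩B) = 553/2000
Equal ✓ → Independent

Yes, independent


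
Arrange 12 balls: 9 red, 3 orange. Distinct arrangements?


12!/(9!×3!) = 220

220


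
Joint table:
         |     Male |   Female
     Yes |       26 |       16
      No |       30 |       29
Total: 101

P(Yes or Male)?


P(Yes∨Male) = P(Yes) + P(Male) - P(Yes∧Male)
= (42 + 56 - 26)/101 = 72/101

P = 72/101 ≈ 71.29%


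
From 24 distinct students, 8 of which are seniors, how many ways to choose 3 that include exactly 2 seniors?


Choose 2 of the 8 seniors and 1 of the other 16 students:
C(8,2)×C(16,1) = 28×16 = 448

448


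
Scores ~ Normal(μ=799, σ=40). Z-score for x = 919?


z = (x - μ)/σ = (919 - 799)/40 = 3.0

z = 3.0


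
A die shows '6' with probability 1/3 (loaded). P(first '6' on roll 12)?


Geometric: P(X=12) = (1-p)^(k-1)×p = (2/3)^11×1/3 = 2048/531441

P(X=12) = 2048/531441 ≈ 0.39%


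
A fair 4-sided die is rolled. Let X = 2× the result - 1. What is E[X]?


E[die] = (1+4)/2 = 5/2
E[X] = 2×5/2 - 1 = 4

E[X] = 4


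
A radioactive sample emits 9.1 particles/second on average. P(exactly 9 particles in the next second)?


Poisson(λ=9.1): P(X=9) = e^(-λ)×λ^k/k!
= e^(-9.1) × 9.1^9 / 9!
≈ 0.0001116658085 × 427929800.13 / 362880 ≈ 0.131683

P(X=9) ≈ 0.131683 ≈ 13.17%


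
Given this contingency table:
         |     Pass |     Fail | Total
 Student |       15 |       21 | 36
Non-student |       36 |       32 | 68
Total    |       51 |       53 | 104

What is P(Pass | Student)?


P(Pass | Student) = 15/(15+21) = 15/36 = 5/12

P(Pass|Student) = 5/12 ≈ 41.67%


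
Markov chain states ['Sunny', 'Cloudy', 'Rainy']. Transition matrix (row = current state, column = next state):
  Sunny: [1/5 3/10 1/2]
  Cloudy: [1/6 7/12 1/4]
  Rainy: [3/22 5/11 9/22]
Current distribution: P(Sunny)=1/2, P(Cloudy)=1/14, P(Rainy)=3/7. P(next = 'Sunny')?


P(next=Sunny) = Σᵢ P(now=i)×P(i→Sunny)
= 1/2×1/5 + 1/14×1/6 + 3/7×3/22
= 1/10 + 1/84 + 9/154 = 787/4620

P = 787/4620 ≈ 0.1703


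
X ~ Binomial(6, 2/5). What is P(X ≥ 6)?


P(X ≥ 6) = Σ P(X=i) for i=6..6
P(X=6) = 64/15625
Sum = 64/15625

P(X ≥ 6) = 64/15625 ≈ 0.41%


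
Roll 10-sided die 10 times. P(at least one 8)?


P(no 8)^10 = (9/10)^10 = 3486784401/10000000000
P(≥1) = 1 - 3486784401/10000000000 = 6513215599/10000000000

P = 6513215599/10000000000 ≈ 65.13%


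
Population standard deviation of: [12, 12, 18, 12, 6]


Mean = 60/5 = 12
  (12-12)²=0
  (12-12)²=0
  (18-12)²=36
  (12-12)²=0
  (6-12)²=36
Σ(x-μ)² = 72
σ² = 72/5

σ = √(72/5) ≈ 3.7947


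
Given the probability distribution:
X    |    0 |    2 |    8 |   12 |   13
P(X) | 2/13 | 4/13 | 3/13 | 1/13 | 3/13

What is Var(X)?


E[X] = 83/13
E[X²] = 859/13
Var(X) = E[X²] - (E[X])² = 859/13 - 6889/169 = 4278/169

Var(X) = 4278/169 ≈ 25.3136


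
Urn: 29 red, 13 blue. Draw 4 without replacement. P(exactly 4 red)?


Hypergeometric: C(29,4)×C(13,0)/C(42,4)
= 23751×1/111930 = 87/410

P(X=4) = 87/410 ≈ 21.22%


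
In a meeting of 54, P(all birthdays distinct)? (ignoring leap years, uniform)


P(all different) = Π(365-i)/365 for i=0..53
= (365/365)×(364/365)×...×(312/365)
= 0.016123

P ≈ 0.0161 ≈ 1.61%


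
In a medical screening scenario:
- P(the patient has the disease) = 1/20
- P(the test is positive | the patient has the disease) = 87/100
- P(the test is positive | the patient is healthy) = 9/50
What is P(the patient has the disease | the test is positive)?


Using Bayes' theorem:
P(A|B) = P(B|A)·P(A) / P(B)

P(the test is positive) = 87/100 × 1/20 + 9/50 × 19/20
= 87/2000 + 171/1000 = 429/2000

P(the patient has the disease|the test is positive) = (87/2000) / (429/2000) = 29/143

P(the patient has the disease|the test is positive) = 29/143 ≈ 20.28%


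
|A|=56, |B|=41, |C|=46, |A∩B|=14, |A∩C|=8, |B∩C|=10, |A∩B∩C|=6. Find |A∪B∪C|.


|A∪B∪C| = 56+41+46-14-8-10+6 = 117

|A∪B∪C| = 117


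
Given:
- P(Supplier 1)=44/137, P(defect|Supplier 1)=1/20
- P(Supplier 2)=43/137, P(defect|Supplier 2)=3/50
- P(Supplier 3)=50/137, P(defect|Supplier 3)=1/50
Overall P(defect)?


P(B) = Σ P(B|Aᵢ)×P(Aᵢ)
  1/20×44/137 = 11/685
  3/50×43/137 = 129/6850
  1/50×50/137 = 1/137
Sum = 289/6850

P(defect) = 289/6850 ≈ 4.22%


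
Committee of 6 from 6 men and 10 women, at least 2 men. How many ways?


Count by #men:
  2M,4W: C(6,2)×C(10,4)=3150
  3M,3W: C(6,3)×C(10,3)=2400
  4M,2W: C(6,4)×C(10,2)=675
  5M,1W: C(6,5)×C(10,1)=60
  6M,0W: C(6,6)×C(10,0)=1
Total = 6286

6286


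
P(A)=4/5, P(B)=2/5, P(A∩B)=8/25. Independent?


P(A)×P(B) = 8/25
P(A∩B) = 8/25
Equal ✓ → Independent

Yes, independent


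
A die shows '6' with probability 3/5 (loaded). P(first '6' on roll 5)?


Geometric: P(X=5) = (1-p)^(k-1)×p = (2/5)^4×3/5 = 48/3125

P(X=5) = 48/3125 ≈ 1.54%


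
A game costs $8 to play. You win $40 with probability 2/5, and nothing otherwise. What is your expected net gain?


E[gain] = (40-8)×2/5 + (-8)×3/5
= 64/5 - 24/5 = 8

Expected net gain = $8 ≈ $8.00


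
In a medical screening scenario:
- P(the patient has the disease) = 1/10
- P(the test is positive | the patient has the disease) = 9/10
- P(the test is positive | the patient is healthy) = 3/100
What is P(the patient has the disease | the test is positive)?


Using Bayes' theorem:
P(A|B) = P(B|A)·P(A) / P(B)

P(the test is positive) = 9/10 × 1/10 + 3/100 × 9/10
= 9/100 + 27/1000 = 117/1000

P(the patient has the disease|the test is positive) = (9/100) / (117/1000) = 10/13

P(the patient has the disease|the test is positive) = 10/13 ≈ 76.92%


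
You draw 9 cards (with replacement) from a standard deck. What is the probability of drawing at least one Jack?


P(not a Jack) = 48/52 = 12/13
P(none in 9 draws) = (12/13)^9 = 5159780352/10604499373
P(≥1 Jack) = 1 - 5159780352/10604499373 = 5444719021/10604499373

P = 5444719021/10604499373 ≈ 51.34%


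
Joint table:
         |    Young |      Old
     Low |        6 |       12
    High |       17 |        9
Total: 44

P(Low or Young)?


P(Low∨Young) = P(Low) + P(Young) - P(Low∧Young)
= (18 + 23 - 6)/44 = 35/44

P = 35/44 ≈ 79.55%


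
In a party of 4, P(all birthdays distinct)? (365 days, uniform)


P(all different) = Π(365-i)/365 for i=0..3
= (365/365)×(364/365)×...×(362/365)
= 0.983644

P ≈ 0.9836 ≈ 98.36%


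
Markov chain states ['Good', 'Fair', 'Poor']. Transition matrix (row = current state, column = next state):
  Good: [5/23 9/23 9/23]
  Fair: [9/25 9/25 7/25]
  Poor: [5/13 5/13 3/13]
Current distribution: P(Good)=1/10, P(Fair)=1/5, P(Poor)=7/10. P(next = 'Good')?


P(next=Good) = Σᵢ P(now=i)×P(i→Good)
= 1/10×5/23 + 1/5×9/25 + 7/10×5/13
= 1/46 + 9/125 + 7/26 = 13566/37375

P = 13566/37375 ≈ 0.3630


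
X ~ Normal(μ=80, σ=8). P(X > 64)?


z = (64-80)/8 = -2.0
P(X > 64) = 1 - P(Z ≤ -2.0) = 1 - 0.0228 = 0.9772

P(X > 64) ≈ 0.9772


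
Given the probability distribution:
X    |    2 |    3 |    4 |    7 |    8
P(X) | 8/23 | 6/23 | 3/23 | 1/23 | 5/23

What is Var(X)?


E[X] = 93/23
E[X²] = 503/23
Var(X) = E[X²] - (E[X])² = 503/23 - 8649/529 = 2920/529

Var(X) = 2920/529 ≈ 5.5198


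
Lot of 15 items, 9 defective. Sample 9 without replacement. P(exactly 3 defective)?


Hypergeometric: C(9,3)×C(6,6)/C(15,9)
= 84×1/5005 = 12/715

P(X=3) = 12/715 ≈ 1.68%


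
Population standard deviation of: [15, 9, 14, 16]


Mean = 54/4 = 27/2
  (15-27/2)²=9/4
  (9-27/2)²=81/4
  (14-27/2)²=1/4
  (16-27/2)²=25/4
Σ(x-μ)² = 29
σ² = 29/4

σ = √(29/4) ≈ 2.6926


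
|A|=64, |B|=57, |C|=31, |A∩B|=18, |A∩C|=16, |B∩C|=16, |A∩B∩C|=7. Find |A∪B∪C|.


|A∪B∪C| = 64+57+31-18-16-16+7 = 109

|A∪B∪C| = 109


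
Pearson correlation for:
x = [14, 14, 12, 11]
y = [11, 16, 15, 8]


n=4, Σx=51, Σy=50, Σxy=646, Σx²=657, Σy²=666
r = (4×646 - 51×50)/√((4×657 - 51²)(4×666 - 50²))
= 34/√(27×164) = 34/√4428 ≈ 34/66.5432 ≈ 0.5109

r ≈ 0.5109


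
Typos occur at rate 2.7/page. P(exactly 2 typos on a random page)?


Poisson(λ=2.7): P(X=2) = e^(-λ)×λ^k/k!
= e^(-2.7) × 2.7^2 / 2!
≈ 0.06720551274 × 7.29 / 2 ≈ 0.244964

P(X=2) ≈ 0.244964 ≈ 24.50%


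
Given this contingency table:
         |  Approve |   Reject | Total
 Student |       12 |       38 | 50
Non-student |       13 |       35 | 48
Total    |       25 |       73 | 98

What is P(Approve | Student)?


P(Approve | Student) = 12/(12+38) = 12/50 = 6/25

P(Approve|Student) = 6/25 ≈ 24.00%


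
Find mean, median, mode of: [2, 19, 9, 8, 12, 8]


Sorted: [2, 8, 8, 9, 12, 19]
Mean = 58/6 = 29/3
Median = 17/2
Freq: {2: 1, 19: 1, 9: 1, 8: 2, 12: 1}
Mode: [8]

Mean=29/3, Median=17/2, Mode=8


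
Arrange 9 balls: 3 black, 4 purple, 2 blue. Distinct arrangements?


9!/(3!×4!×2!) = 1260

1260


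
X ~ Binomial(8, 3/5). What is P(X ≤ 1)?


P(X ≤ 1) = Σ P(X=i) for i=0..1
P(X=0) = 256/390625
P(X=1) = 3072/390625
Sum = 3328/390625

P(X ≤ 1) = 3328/390625 ≈ 0.85%


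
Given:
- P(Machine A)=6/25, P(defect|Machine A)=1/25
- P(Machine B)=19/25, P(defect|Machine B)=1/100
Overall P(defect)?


P(B) = Σ P(B|Aᵢ)×P(Aᵢ)
  1/25×6/25 = 6/625
  1/100×19/25 = 19/2500
Sum = 43/2500

P(defect) = 43/2500 ≈ 1.72%


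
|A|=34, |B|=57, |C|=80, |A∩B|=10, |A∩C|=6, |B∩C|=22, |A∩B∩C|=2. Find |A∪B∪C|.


|A∪B∪C| = 34+57+80-10-6-22+2 = 135

|A∪B∪C| = 135


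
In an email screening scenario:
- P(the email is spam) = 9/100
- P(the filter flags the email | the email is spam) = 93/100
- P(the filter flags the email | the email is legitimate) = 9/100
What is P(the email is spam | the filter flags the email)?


Using Bayes' theorem:
P(A|B) = P(B|A)·P(A) / P(B)

P(the filter flags the email) = 93/100 × 9/100 + 9/100 × 91/100
= 837/10000 + 819/10000 = 207/1250

P(the email is spam|the filter flags the email) = (837/10000) / (207/1250) = 93/184

P(the email is spam|the filter flags the email) = 93/184 ≈ 50.54%


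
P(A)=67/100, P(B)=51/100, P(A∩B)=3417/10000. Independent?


P(A)×P(B) = 3417/10000
P(A∩B) = 3417/10000
Equal ✓ → Independent

Yes, independent


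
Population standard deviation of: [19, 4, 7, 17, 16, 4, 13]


Mean = 80/7
  (19-80/7)²=2809/49
  (4-80/7)²=2704/49
  (7-80/7)²=961/49
  (17-80/7)²=1521/49
  (16-80/7)²=1024/49
  (4-80/7)²=2704/49
  (13-80/7)²=121/49
Σ(x-μ)² = 1692/7
σ² = (1692/7)/7 = 1692/49

σ = √(1692/49) ≈ 5.8763


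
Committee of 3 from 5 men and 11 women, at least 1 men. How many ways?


Count by #men:
  1M,2W: C(5,1)×C(11,2)=275
  2M,1W: C(5,2)×C(11,1)=110
  3M,0W: C(5,3)×C(11,0)=10
Total = 395

395


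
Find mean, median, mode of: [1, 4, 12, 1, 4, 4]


Sorted: [1, 1, 4, 4, 4, 12]
Mean = 26/6 = 13/3
Median = 4
Freq: {1: 2, 4: 3, 12: 1}
Mode: [4]

Mean=13/3, Median=4, Mode=4


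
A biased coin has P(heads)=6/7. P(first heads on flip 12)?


Geometric: P(X=12) = (1-p)^(k-1)×p = (1/7)^11×6/7 = 6/13841287201

P(X=12) = 6/13841287201 ≈ 0.00%


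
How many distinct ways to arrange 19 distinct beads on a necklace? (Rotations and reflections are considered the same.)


Free circular arrangements: rotations and reflections both identified.
(n-1)!/2 = 18!/2 = 6402373705728000/2 = 3201186852864000

3201186852864000


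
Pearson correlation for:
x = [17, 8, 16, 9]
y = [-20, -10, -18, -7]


n=4, Σx=50, Σy=-55, Σxy=-771, Σx²=690, Σy²=873
r = (4×(-771) - 50×(-55))/√((4×690 - 50²)(4×873 - (-55)²))
= -334/√(260×467) = -334/√121420 ≈ -334/348.4537 ≈ -0.9585

r ≈ -0.9585


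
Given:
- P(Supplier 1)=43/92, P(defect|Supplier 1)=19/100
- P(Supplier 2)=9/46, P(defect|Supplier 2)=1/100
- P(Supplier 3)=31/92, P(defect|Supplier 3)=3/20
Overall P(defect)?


P(B) = Σ P(B|Aᵢ)×P(Aᵢ)
  19/100×43/92 = 817/9200
  1/100×9/46 = 9/4600
  3/20×31/92 = 93/1840
Sum = 13/92

P(defect) = 13/92 ≈ 14.13%


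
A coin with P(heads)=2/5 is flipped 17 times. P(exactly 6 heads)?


Binomial: P(X=6) = C(17,6)×p^6×(1-p)^11
= 12376 × 64/15625 × 177147/48828125 = 140311761408/762939453125

P(X=6) = 140311761408/762939453125 ≈ 18.39%


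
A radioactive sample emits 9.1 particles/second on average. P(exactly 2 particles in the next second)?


Poisson(λ=9.1): P(X=2) = e^(-λ)×λ^k/k!
= e^(-9.1) × 9.1^2 / 2!
≈ 0.0001116658085 × 82.81 / 2 ≈ 0.004624

P(X=2) ≈ 0.004624 ≈ 0.46%


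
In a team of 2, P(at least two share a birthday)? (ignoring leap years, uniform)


P(all different) = Π(365-i)/365 for i=0..1
= 0.997260
P(match) = 1 - 0.997260 = 0.002740

P ≈ 0.0027 ≈ 0.27%


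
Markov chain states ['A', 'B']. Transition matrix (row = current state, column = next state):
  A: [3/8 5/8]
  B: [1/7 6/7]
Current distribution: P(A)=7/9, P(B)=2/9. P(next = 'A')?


P(next=A) = Σᵢ P(now=i)×P(i→A)
= 7/9×3/8 + 2/9×1/7
= 7/24 + 2/63 = 163/504

P = 163/504 ≈ 0.3234


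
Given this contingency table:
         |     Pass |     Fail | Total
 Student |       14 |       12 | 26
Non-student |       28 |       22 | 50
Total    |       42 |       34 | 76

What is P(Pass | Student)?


P(Pass | Student) = 14/(14+12) = 14/26 = 7/13

P(Pass|Student) = 7/13 ≈ 53.85%


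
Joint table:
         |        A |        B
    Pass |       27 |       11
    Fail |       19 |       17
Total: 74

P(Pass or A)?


P(Pass∨A) = P(Pass) + P(A) - P(Pass∧A)
= (38 + 46 - 27)/74 = 57/74

P = 57/74 ≈ 77.03%


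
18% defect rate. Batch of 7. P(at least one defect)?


P(all good) = (41/50)^7 = 194754273881/781250000000
P(≥1 defect) = 586495726119/781250000000

P = 586495726119/781250000000 ≈ 75.07%


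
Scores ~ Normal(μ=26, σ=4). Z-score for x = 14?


z = (x - μ)/σ = (14 - 26)/4 = -3.0

z = -3.0


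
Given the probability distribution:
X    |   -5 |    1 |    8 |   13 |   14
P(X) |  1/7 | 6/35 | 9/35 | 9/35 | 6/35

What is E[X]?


E[X] = Σ x·P(X=x)
= (-5)×(1/7) + (1)×(6/35) + (8)×(9/35) + (13)×(9/35) + (14)×(6/35)
= 254/35

E[X] = 254/35


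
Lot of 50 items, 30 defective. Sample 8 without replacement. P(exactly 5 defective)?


Hypergeometric: C(30,5)×C(20,3)/C(50,8)
= 142506×1140/536878650 = 773604/2556565

P(X=5) = 773604/2556565 ≈ 30.26%


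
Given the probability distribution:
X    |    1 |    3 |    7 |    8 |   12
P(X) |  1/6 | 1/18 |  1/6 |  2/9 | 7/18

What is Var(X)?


E[X] = 143/18
E[X²] = 1423/18
Var(X) = E[X²] - (E[X])² = 1423/18 - 20449/324 = 5165/324

Var(X) = 5165/324 ≈ 15.9414


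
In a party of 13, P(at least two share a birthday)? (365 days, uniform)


P(all different) = Π(365-i)/365 for i=0..12
= 0.805590
P(match) = 1 - 0.805590 = 0.194410

P ≈ 0.1944 ≈ 19.44%


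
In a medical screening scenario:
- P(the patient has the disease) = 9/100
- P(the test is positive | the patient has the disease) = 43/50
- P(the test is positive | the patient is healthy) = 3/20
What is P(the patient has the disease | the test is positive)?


Using Bayes' theorem:
P(A|B) = P(B|A)·P(A) / P(B)

P(the test is positive) = 43/50 × 9/100 + 3/20 × 91/100
= 387/5000 + 273/2000 = 2139/10000

P(the patient has the disease|the test is positive) = (387/5000) / (2139/10000) = 258/713

P(the patient has the disease|the test is positive) = 258/713 ≈ 36.19%


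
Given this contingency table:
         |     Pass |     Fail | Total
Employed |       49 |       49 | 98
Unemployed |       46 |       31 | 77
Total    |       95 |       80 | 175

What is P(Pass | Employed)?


P(Pass | Employed) = 49/(49+49) = 49/98 = 1/2

P(Pass|Employed) = 1/2 ≈ 50.00%


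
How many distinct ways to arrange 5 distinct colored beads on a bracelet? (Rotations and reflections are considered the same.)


Free circular arrangements: rotations and reflections both identified.
(n-1)!/2 = 4!/2 = 24/2 = 12

12


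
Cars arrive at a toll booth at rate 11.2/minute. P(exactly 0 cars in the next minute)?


Poisson(λ=11.2): P(X=0) = e^(-λ)×λ^k/k!
= e^(-11.2) × 11.2^0 / 0!
≈ 1.367419607e-05 × 1 / 1 ≈ 0.000014

P(X=0) ≈ 0.000014 ≈ 0.00%


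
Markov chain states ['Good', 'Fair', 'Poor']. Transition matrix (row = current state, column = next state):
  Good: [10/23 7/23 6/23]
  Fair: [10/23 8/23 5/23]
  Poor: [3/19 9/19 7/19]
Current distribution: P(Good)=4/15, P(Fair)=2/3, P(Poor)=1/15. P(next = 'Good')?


P(next=Good) = Σᵢ P(now=i)×P(i→Good)
= 4/15×10/23 + 2/3×10/23 + 1/15×3/19
= 8/69 + 20/69 + 1/95 = 2729/6555

P = 2729/6555 ≈ 0.4163


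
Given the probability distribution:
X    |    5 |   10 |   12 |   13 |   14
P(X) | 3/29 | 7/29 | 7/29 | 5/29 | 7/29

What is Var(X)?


E[X] = 332/29
E[X²] = 4000/29
Var(X) = E[X²] - (E[X])² = 4000/29 - 110224/841 = 5776/841

Var(X) = 5776/841 ≈ 6.8680


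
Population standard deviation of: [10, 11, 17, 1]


Mean = 39/4
  (10-39/4)²=1/16
  (11-39/4)²=25/16
  (17-39/4)²=841/16
  (1-39/4)²=1225/16
Σ(x-μ)² = 523/4
σ² = (523/4)/4 = 523/16

σ = √(523/16) ≈ 5.7173


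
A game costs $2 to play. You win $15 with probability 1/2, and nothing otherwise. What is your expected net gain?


E[gain] = (15-2)×1/2 + (-2)×1/2
= 13/2 - 1 = 11/2

Expected net gain = $11/2 ≈ $5.50


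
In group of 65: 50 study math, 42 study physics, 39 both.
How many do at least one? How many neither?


|A∪B| = 50+42-39 = 53
Neither = 65-53 = 12

At least one: 53; Neither: 12


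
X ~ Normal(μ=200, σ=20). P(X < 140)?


z = (140-200)/20 = -3.0
P(Z < -3.0) = 0.0013

P(X < 140) ≈ 0.0013


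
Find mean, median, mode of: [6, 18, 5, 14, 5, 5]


Sorted: [5, 5, 5, 6, 14, 18]
Mean = 53/6
Median = 11/2
Freq: {6: 1, 18: 1, 5: 3, 14: 1}
Mode: [5]

Mean=53/6, Median=11/2, Mode=5


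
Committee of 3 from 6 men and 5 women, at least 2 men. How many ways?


Count by #men:
  2M,1W: C(6,2)×C(5,1)=75
  3M,0W: C(6,3)×C(5,0)=20
Total = 95

95


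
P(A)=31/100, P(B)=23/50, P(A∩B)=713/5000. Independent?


P(A)×P(B) = 713/5000
P(A∩B) = 713/5000
Equal ✓ → Independent

Yes, independent


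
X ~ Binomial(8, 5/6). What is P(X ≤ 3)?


P(X ≤ 3) = Σ P(X=i) for i=0..3
P(X=0) = 1/1679616
P(X=1) = 5/209952
P(X=2) = 175/419904
P(X=3) = 875/209952
Sum = 7741/1679616

P(X ≤ 3) = 7741/1679616 ≈ 0.46%


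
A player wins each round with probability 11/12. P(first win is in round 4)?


Geometric: P(X=4) = (1-p)^(k-1)×p = (1/12)^3×11/12 = 11/20736

P(X=4) = 11/20736 ≈ 0.05%


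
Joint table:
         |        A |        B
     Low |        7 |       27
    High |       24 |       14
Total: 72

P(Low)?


P(Low) = (7+27)/72 = 34/72 = 17/36

P(Low) = 17/36 ≈ 47.22%


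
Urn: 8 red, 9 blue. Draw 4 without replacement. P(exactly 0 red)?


Hypergeometric: C(8,0)×C(9,4)/C(17,4)
= 1×126/2380 = 9/170

P(X=0) = 9/170 ≈ 5.29%


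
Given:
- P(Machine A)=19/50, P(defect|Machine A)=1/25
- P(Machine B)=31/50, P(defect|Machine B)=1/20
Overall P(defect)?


P(B) = Σ P(B|Aᵢ)×P(Aᵢ)
  1/25×19/50 = 19/1250
  1/20×31/50 = 31/1000
Sum = 231/5000

P(defect) = 231/5000 ≈ 4.62%


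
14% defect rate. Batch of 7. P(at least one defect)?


P(all good) = (43/50)^7 = 271818611107/781250000000
P(≥1 defect) = 509431388893/781250000000

P = 509431388893/781250000000 ≈ 65.21%


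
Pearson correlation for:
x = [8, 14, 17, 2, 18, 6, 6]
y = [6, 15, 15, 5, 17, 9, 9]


n=7, Σx=71, Σy=76, Σxy=937, Σx²=949, Σy²=962
r = (7×937 - 71×76)/√((7×949 - 71²)(7×962 - 76²))
= 1163/√(1602×958) = 1163/√1534716 ≈ 1163/1238.8366 ≈ 0.9388

r ≈ 0.9388


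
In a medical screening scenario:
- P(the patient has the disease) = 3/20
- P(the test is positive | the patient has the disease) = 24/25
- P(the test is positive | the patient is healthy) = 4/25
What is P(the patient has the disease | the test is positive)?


Using Bayes' theorem:
P(A|B) = P(B|A)·P(A) / P(B)

P(the test is positive) = 24/25 × 3/20 + 4/25 × 17/20
= 18/125 + 17/125 = 7/25

P(the patient has the disease|the test is positive) = (18/125) / (7/25) = 18/35

P(the patient has the disease|the test is positive) = 18/35 ≈ 51.43%


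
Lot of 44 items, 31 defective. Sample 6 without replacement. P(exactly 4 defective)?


Hypergeometric: C(31,4)×C(13,2)/C(44,6)
= 31465×78/7059052 = 13485/38786

P(X=4) = 13485/38786 ≈ 34.77%


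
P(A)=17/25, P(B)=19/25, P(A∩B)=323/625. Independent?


P(A)×P(B) = 323/625
P(A∩B) = 323/625
Equal ✓ → Independent

Yes, independent


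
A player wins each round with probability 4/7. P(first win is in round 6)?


Geometric: P(X=6) = (1-p)^(k-1)×p = (3/7)^5×4/7 = 972/117649

P(X=6) = 972/117649 ≈ 0.83%


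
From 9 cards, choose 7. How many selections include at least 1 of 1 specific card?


Complement: C(9,7) - C(8,7) = 36 - 8 = 28

28


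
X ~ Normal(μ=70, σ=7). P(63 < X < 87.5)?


z₁=(63-70)/7=-1.0, z₂=(87.5-70)/7=2.5
P = Φ(2.5) - Φ(-1.0) = 0.993790 - 0.158655 = 0.835135 ≈ 0.8351

P(63 < X < 87.5) ≈ 0.8351


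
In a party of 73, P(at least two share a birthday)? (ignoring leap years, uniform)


P(all different) = Π(365-i)/365 for i=0..72
= 0.000439
P(match) = 1 - 0.000439 = 0.999561

P ≈ 0.9996 ≈ 99.96%


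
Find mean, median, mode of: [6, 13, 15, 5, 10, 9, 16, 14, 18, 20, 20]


Sorted: [5, 6, 9, 10, 13, 14, 15, 16, 18, 20, 20]
Mean = 146/11
Median = 14
Freq: {6: 1, 13: 1, 15: 1, 5: 1, 10: 1, 9: 1, 16: 1, 14: 1, 18: 1, 20: 2}
Mode: [20]

Mean=146/11, Median=14, Mode=20


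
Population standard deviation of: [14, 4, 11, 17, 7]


Mean = 53/5
  (14-53/5)²=289/25
  (4-53/5)²=1089/25
  (11-53/5)²=4/25
  (17-53/5)²=1024/25
  (7-53/5)²=324/25
Σ(x-μ)² = 546/5
σ² = (546/5)/5 = 546/25

σ = √(546/25) ≈ 4.6733


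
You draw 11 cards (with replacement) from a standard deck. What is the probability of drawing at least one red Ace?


P(not a red Ace) = 50/52 = 25/26
P(none in 11 draws) = (25/26)^11 = 2384185791015625/3670344486987776
P(≥1 red Ace) = 1 - 2384185791015625/3670344486987776 = 1286158695972151/3670344486987776

P = 1286158695972151/3670344486987776 ≈ 35.04%


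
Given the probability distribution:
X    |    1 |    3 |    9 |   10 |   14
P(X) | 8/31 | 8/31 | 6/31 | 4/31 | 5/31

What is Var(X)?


E[X] = 196/31
E[X²] = 1946/31
Var(X) = E[X²] - (E[X])² = 1946/31 - 38416/961 = 21910/961

Var(X) = 21910/961 ≈ 22.7992


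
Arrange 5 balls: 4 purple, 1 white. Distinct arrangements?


5!/(4!×1!) = 5

5


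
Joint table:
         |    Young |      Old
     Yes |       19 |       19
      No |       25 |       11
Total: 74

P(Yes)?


P(Yes) = (19+19)/74 = 38/74 = 19/37

P(Yes) = 19/37 ≈ 51.35%


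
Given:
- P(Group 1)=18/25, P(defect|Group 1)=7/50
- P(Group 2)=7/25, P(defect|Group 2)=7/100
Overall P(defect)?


P(B) = Σ P(B|Aᵢ)×P(Aᵢ)
  7/50×18/25 = 63/625
  7/100×7/25 = 49/2500
Sum = 301/2500

P(defect) = 301/2500 ≈ 12.04%


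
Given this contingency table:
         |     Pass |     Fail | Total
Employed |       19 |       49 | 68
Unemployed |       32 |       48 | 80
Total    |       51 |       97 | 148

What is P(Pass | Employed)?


P(Pass | Employed) = 19/(19+49) = 19/68

P(Pass|Employed) = 19/68 ≈ 27.94%


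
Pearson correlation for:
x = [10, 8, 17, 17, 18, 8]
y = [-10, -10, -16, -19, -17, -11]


n=6, Σx=78, Σy=-83, Σxy=-1169, Σx²=1130, Σy²=1227
r = (6×(-1169) - 78×(-83))/√((6×1130 - 78²)(6×1227 - (-83)²))
= -540/√(696×473) = -540/√329208 ≈ -540/573.7665 ≈ -0.9411

r ≈ -0.9411


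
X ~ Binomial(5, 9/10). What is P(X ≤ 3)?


P(X ≤ 3) = Σ P(X=i) for i=0..3
P(X=0) = 1/100000
P(X=1) = 9/20000
P(X=2) = 81/10000
P(X=3) = 729/10000
Sum = 4073/50000

P(X ≤ 3) = 4073/50000 ≈ 8.15%


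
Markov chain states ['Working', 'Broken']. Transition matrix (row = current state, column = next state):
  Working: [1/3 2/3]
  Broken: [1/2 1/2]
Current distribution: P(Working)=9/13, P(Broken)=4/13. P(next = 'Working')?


P(next=Working) = Σᵢ P(now=i)×P(i→Working)
= 9/13×1/3 + 4/13×1/2
= 3/13 + 2/13 = 5/13

P = 5/13 ≈ 0.3846


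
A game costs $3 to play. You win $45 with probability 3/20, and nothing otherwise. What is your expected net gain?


E[gain] = (45-3)×3/20 + (-3)×17/20
= 63/10 - 51/20 = 15/4

Expected net gain = $15/4 ≈ $3.75


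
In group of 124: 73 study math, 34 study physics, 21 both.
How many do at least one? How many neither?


|A∪B| = 73+34-21 = 86
Neither = 124-86 = 38

At least one: 86; Neither: 38


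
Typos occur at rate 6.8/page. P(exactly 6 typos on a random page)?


Poisson(λ=6.8): P(X=6) = e^(-λ)×λ^k/k!
= e^(-6.8) × 6.8^6 / 6!
≈ 0.001113775148 × 98867.482624 / 720 ≈ 0.152939

P(X=6) ≈ 0.152939 ≈ 15.29%


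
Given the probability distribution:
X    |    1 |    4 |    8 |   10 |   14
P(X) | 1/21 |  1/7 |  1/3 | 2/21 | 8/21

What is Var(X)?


E[X] = 67/7
E[X²] = 755/7
Var(X) = E[X²] - (E[X])² = 755/7 - 4489/49 = 796/49

Var(X) = 796/49 ≈ 16.2449


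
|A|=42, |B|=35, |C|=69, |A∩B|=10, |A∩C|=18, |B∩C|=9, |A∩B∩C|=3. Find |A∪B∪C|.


|A∪B∪C| = 42+35+69-10-18-9+3 = 112

|A∪B∪C| = 112


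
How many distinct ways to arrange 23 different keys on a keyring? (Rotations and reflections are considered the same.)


Free circular arrangements: rotations and reflections both identified.
(n-1)!/2 = 22!/2 = 1124000727777607680000/2 = 562000363888803840000

562000363888803840000


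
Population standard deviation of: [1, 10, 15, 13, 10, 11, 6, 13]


Mean = 79/8
  (1-79/8)²=5041/64
  (10-79/8)²=1/64
  (15-79/8)²=1681/64
  (13-79/8)²=625/64
  (10-79/8)²=1/64
  (11-79/8)²=81/64
  (6-79/8)²=961/64
  (13-79/8)²=625/64
Σ(x-μ)² = 1127/8
σ² = (1127/8)/8 = 1127/64

σ = √(1127/64) ≈ 4.1964


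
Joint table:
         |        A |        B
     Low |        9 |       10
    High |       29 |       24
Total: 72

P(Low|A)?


P(Low|A) = 9/(9+29) = 9/38

P = 9/38 ≈ 23.68%


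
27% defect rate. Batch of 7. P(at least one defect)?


P(all good) = (73/100)^7 = 11047398519097/100000000000000
P(≥1 defect) = 88952601480903/100000000000000

P = 88952601480903/100000000000000 ≈ 88.95%


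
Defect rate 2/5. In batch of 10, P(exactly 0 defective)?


Binomial: P(X=0) = C(10,0)×p^0×(1-p)^10
= 1 × 1 × 59049/9765625 = 59049/9765625

P(X=0) = 59049/9765625 ≈ 0.60%


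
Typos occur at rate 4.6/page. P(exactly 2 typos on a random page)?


Poisson(λ=4.6): P(X=2) = e^(-λ)×λ^k/k!
= e^(-4.6) × 4.6^2 / 2!
≈ 0.01005183574 × 21.16 / 2 ≈ 0.106348

P(X=2) ≈ 0.106348 ≈ 10.63%


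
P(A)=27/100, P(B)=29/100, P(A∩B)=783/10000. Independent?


P(A)×P(B) = 783/10000
P(A∩B) = 783/10000
Equal ✓ → Independent

Yes, independent


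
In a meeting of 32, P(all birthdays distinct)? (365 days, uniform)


P(all different) = Π(365-i)/365 for i=0..31
= (365/365)×(364/365)×...×(334/365)
= 0.246652

P ≈ 0.2467 ≈ 24.67%


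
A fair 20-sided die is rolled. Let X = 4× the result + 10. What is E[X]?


E[die] = (1+20)/2 = 21/2
E[X] = 4×21/2 + 10 = 52

E[X] = 52


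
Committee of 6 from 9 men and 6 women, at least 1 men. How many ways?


Count by #men:
  1M,5W: C(9,1)×C(6,5)=54
  2M,4W: C(9,2)×C(6,4)=540
  3M,3W: C(9,3)×C(6,3)=1680
  4M,2W: C(9,4)×C(6,2)=1890
  5M,1W: C(9,5)×C(6,1)=756
  6M,0W: C(9,6)×C(6,0)=84
Total = 5004

5004


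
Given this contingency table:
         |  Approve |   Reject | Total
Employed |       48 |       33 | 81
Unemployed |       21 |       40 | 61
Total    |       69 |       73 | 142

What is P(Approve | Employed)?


P(Approve | Employed) = 48/(48+33) = 48/81 = 16/27

P(Approve|Employed) = 16/27 ≈ 59.26%


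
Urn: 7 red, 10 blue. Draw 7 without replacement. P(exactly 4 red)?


Hypergeometric: C(7,4)×C(10,3)/C(17,7)
= 35×120/19448 = 525/2431

P(X=4) = 525/2431 ≈ 21.60%


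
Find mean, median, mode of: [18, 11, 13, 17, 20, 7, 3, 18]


Sorted: [3, 7, 11, 13, 17, 18, 18, 20]
Mean = 107/8
Median = 15
Freq: {18: 2, 11: 1, 13: 1, 17: 1, 20: 1, 7: 1, 3: 1}
Mode: [18]

Mean=107/8, Median=15, Mode=18


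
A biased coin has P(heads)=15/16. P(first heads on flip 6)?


Geometric: P(X=6) = (1-p)^(k-1)×p = (1/16)^5×15/16 = 15/16777216

P(X=6) = 15/16777216 ≈ 0.00%


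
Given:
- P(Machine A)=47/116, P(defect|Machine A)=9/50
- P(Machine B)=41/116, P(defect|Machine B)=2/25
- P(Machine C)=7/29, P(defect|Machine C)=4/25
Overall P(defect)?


P(B) = Σ P(B|Aᵢ)×P(Aᵢ)
  9/50×47/116 = 423/5800
  2/25×41/116 = 41/1450
  4/25×7/29 = 28/725
Sum = 811/5800

P(defect) = 811/5800 ≈ 13.98%


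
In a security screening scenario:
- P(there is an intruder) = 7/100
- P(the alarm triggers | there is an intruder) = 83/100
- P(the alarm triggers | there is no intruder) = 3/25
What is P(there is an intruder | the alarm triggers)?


Using Bayes' theorem:
P(A|B) = P(B|A)·P(A) / P(B)

P(the alarm triggers) = 83/100 × 7/100 + 3/25 × 93/100
= 581/10000 + 279/2500 = 1697/10000

P(there is an intruder|the alarm triggers) = (581/10000) / (1697/10000) = 581/1697

P(there is an intruder|the alarm triggers) = 581/1697 ≈ 34.24%


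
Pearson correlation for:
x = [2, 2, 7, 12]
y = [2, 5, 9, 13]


n=4, Σx=23, Σy=29, Σxy=233, Σx²=201, Σy²=279
r = (4×233 - 23×29)/√((4×201 - 23²)(4×279 - 29²))
= 265/√(275×275) = 265/√75625 ≈ 265/275.0000 ≈ 0.9636

r ≈ 0.9636


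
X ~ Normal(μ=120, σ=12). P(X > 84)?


z = (84-120)/12 = -3.0
P(X > 84) = 1 - P(Z ≤ -3.0) = 1 - 0.0013 = 0.9987

P(X > 84) ≈ 0.9987


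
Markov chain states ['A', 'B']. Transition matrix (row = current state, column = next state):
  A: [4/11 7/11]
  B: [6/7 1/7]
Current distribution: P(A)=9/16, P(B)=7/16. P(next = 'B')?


P(next=B) = Σᵢ P(now=i)×P(i→B)
= 9/16×7/11 + 7/16×1/7
= 63/176 + 1/16 = 37/88

P = 37/88 ≈ 0.4205


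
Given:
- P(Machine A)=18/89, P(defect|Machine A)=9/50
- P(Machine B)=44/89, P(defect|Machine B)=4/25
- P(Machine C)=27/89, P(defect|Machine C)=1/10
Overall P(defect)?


P(B) = Σ P(B|Aᵢ)×P(Aᵢ)
  9/50×18/89 = 81/2225
  4/25×44/89 = 176/2225
  1/10×27/89 = 27/890
Sum = 649/4450

P(defect) = 649/4450 ≈ 14.58%


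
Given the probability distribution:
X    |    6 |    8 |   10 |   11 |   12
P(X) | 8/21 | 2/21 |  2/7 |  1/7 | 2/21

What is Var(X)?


E[X] = 181/21
E[X²] = 1667/21
Var(X) = E[X²] - (E[X])² = 1667/21 - 32761/441 = 2246/441

Var(X) = 2246/441 ≈ 5.0930


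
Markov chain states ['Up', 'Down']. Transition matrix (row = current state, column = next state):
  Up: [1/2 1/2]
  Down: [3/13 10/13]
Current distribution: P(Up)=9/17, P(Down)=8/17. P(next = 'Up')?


P(next=Up) = Σᵢ P(now=i)×P(i→Up)
= 9/17×1/2 + 8/17×3/13
= 9/34 + 24/221 = 165/442

P = 165/442 ≈ 0.3733


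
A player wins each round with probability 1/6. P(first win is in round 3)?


Geometric: P(X=3) = (1-p)^(k-1)×p = (5/6)^2×1/6 = 25/216

P(X=3) = 25/216 ≈ 11.57%


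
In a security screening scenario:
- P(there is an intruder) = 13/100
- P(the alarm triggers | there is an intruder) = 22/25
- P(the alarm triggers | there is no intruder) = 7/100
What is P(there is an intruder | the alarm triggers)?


Using Bayes' theorem:
P(A|B) = P(B|A)·P(A) / P(B)

P(the alarm triggers) = 22/25 × 13/100 + 7/100 × 87/100
= 143/1250 + 609/10000 = 1753/10000

P(there is an intruder|the alarm triggers) = (143/1250) / (1753/10000) = 1144/1753

P(there is an intruder|the alarm triggers) = 1144/1753 ≈ 65.26%


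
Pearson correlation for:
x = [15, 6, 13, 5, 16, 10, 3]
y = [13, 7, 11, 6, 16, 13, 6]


n=7, Σx=68, Σy=72, Σxy=814, Σx²=820, Σy²=836
r = (7×814 - 68×72)/√((7×820 - 68²)(7×836 - 72²))
= 802/√(1116×668) = 802/√745488 ≈ 802/863.4165 ≈ 0.9289

r ≈ 0.9289


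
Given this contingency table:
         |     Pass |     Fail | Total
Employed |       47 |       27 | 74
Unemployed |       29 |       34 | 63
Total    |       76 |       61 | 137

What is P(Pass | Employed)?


P(Pass | Employed) = 47/(47+27) = 47/74

P(Pass|Employed) = 47/74 ≈ 63.51%


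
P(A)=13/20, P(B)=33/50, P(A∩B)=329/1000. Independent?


P(A)×P(B) = 429/1000
P(A∩B) = 329/1000
Not equal → NOT independent

No, not independent


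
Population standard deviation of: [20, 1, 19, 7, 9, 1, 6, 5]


Mean = 68/8 = 17/2
  (20-17/2)²=529/4
  (1-17/2)²=225/4
  (19-17/2)²=441/4
  (7-17/2)²=9/4
  (9-17/2)²=1/4
  (1-17/2)²=225/4
  (6-17/2)²=25/4
  (5-17/2)²=49/4
Σ(x-μ)² = 376
σ² = 376/8 = 47

σ = √(47) ≈ 6.8557


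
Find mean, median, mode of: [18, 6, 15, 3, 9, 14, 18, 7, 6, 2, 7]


Sorted: [2, 3, 6, 6, 7, 7, 9, 14, 15, 18, 18]
Mean = 105/11
Median = 7
Freq: {18: 2, 6: 2, 15: 1, 3: 1, 9: 1, 14: 1, 7: 2, 2: 1}
Mode: [6, 7, 18]

Mean=105/11, Median=7, Mode=[6, 7, 18]


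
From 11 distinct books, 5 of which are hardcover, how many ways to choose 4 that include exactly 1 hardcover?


Choose 1 of the 5 hardcovers and 3 of the other 6 books:
C(5,1)×C(6,3) = 5×20 = 100

100


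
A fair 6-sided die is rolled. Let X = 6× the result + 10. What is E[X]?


E[die] = (1+6)/2 = 7/2
E[X] = 6×7/2 + 10 = 31

E[X] = 31


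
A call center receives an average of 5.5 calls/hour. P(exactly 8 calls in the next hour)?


Poisson(λ=5.5): P(X=8) = e^(-λ)×λ^k/k!
= e^(-5.5) × 5.5^8 / 8!
≈ 0.004086771438 × 837339.378906 / 40320 ≈ 0.084871

P(X=8) ≈ 0.084871 ≈ 8.49%


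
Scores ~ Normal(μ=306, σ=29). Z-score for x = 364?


z = (x - μ)/σ = (364 - 306)/29 = 2.0

z = 2.0


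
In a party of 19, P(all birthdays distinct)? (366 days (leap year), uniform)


P(all different) = Π(366-i)/366 for i=0..18
= (366/366)×(365/366)×...×(348/366)
= 0.621705

P ≈ 0.6217 ≈ 62.17%


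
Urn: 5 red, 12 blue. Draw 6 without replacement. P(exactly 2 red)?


Hypergeometric: C(5,2)×C(12,4)/C(17,6)
= 10×495/12376 = 2475/6188

P(X=2) = 2475/6188 ≈ 40.00%


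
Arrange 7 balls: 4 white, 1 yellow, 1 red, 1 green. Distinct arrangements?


7!/(4!×1!×1!×1!) = 210

210


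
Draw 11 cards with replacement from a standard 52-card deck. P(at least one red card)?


P(not a red card) = 26/52 = 1/2
P(none in 11 draws) = (1/2)^11 = 1/2048
P(≥1 red card) = 1 - 1/2048 = 2047/2048

P = 2047/2048 ≈ 99.95%


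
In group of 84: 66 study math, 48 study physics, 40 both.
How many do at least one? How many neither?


|A∪B| = 66+48-40 = 74
Neither = 84-74 = 10

At least one: 74; Neither: 10


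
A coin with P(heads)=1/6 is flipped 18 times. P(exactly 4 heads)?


Binomial: P(X=4) = C(18,4)×p^4×(1-p)^14
= 3060 × 1/1296 × 6103515625/78364164096 = 518798828125/2821109907456

P(X=4) = 518798828125/2821109907456 ≈ 18.39%


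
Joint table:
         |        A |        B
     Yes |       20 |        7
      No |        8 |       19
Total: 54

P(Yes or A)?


P(Yes∨A) = P(Yes) + P(A) - P(Yes∧A)
= (27 + 28 - 20)/54 = 35/54

P = 35/54 ≈ 64.81%


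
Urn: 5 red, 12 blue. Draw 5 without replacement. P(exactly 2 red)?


Hypergeometric: C(5,2)×C(12,3)/C(17,5)
= 10×220/6188 = 550/1547

P(X=2) = 550/1547 ≈ 35.55%


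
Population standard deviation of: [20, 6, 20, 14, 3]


Mean = 63/5
  (20-63/5)²=1369/25
  (6-63/5)²=1089/25
  (20-63/5)²=1369/25
  (14-63/5)²=49/25
  (3-63/5)²=2304/25
Σ(x-μ)² = 1236/5
σ² = (1236/5)/5 = 1236/25

σ = √(1236/25) ≈ 7.0314


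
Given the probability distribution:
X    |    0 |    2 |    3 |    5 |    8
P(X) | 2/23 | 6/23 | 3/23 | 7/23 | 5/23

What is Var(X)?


E[X] = 96/23
E[X²] = 546/23
Var(X) = E[X²] - (E[X])² = 546/23 - 9216/529 = 3342/529

Var(X) = 3342/529 ≈ 6.3176


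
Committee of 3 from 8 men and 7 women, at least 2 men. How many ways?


Count by #men:
  2M,1W: C(8,2)×C(7,1)=196
  3M,0W: C(8,3)×C(7,0)=56
Total = 252

252


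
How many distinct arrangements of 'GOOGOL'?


Letters: 6, freq: {'G': 2, 'O': 3, 'L': 1}
6!/(2!×3!×1!) = 720/12 = 60

60


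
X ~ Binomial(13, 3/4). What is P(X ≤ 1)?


P(X ≤ 1) = Σ P(X=i) for i=0..1
P(X=0) = 1/67108864
P(X=1) = 39/67108864
Sum = 5/8388608

P(X ≤ 1) = 5/8388608 ≈ 0.00%


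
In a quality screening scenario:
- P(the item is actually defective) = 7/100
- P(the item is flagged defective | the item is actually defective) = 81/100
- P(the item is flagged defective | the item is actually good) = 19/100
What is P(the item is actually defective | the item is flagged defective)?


Using Bayes' theorem:
P(A|B) = P(B|A)·P(A) / P(B)

P(the item is flagged defective) = 81/100 × 7/100 + 19/100 × 93/100
= 567/10000 + 1767/10000 = 1167/5000

P(the item is actually defective|the item is flagged defective) = (567/10000) / (1167/5000) = 189/778

P(the item is actually defective|the item is flagged defective) = 189/778 ≈ 24.29%


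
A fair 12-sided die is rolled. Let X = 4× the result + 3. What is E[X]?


E[die] = (1+12)/2 = 13/2
E[X] = 4×13/2 + 3 = 29

E[X] = 29


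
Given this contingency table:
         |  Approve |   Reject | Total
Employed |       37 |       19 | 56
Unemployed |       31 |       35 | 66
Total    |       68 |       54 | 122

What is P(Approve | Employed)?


P(Approve | Employed) = 37/(37+19) = 37/56

P(Approve|Employed) = 37/56 ≈ 66.07%


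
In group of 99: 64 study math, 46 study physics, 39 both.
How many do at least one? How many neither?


|A∪B| = 64+46-39 = 71
Neither = 99-71 = 28

At least one: 71; Neither: 28


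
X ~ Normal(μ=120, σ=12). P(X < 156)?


z = (156-120)/12 = 3.0
P(Z < 3.0) = 0.9987

P(X < 156) ≈ 0.9987


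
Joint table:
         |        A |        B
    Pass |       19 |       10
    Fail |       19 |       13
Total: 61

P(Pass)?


P(Pass) = (19+10)/61 = 29/61

P(Pass) = 29/61 ≈ 47.54%


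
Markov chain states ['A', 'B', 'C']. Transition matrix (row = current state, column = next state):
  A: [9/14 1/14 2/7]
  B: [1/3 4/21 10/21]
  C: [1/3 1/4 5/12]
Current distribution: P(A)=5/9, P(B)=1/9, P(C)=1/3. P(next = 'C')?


P(next=C) = Σᵢ P(now=i)×P(i→C)
= 5/9×2/7 + 1/9×10/21 + 1/3×5/12
= 10/63 + 10/189 + 5/36 = 265/756

P = 265/756 ≈ 0.3505


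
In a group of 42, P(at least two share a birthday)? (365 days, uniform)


P(all different) = Π(365-i)/365 for i=0..41
= 0.085970
P(match) = 1 - 0.085970 = 0.914030

P ≈ 0.9140 ≈ 91.40%


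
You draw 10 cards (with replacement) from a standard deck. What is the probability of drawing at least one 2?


P(not a 2) = 48/52 = 12/13
P(none in 10 draws) = (12/13)^10 = 61917364224/137858491849
P(≥1 2) = 1 - 61917364224/137858491849 = 75941127625/137858491849

P = 75941127625/137858491849 ≈ 55.09%


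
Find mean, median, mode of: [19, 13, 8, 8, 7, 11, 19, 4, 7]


Sorted: [4, 7, 7, 8, 8, 11, 13, 19, 19]
Mean = 96/9 = 32/3
Median = 8
Freq: {19: 2, 13: 1, 8: 2, 7: 2, 11: 1, 4: 1}
Mode: [7, 8, 19]

Mean=32/3, Median=8, Mode=[7, 8, 19]


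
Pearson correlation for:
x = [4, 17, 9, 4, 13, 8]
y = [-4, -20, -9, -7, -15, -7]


n=6, Σx=55, Σy=-62, Σxy=-716, Σx²=635, Σy²=820
r = (6×(-716) - 55×(-62))/√((6×635 - 55²)(6×820 - (-62)²))
= -886/√(785×1076) = -886/√844660 ≈ -886/919.0539 ≈ -0.9640

r ≈ -0.9640
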